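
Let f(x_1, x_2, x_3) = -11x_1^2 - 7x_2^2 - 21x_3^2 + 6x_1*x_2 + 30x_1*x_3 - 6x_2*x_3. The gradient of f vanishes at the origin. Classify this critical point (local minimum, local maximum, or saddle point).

local maximum

The Hessian at the origin is H = [[-22, 6, 30], [6, -14, -6], [30, -6, -42]].
Row-reducing H symmetrically gives the diagonal entries -22, -136/11, -12/17.
That gives 3 negative pivots.
H is negative definite, so the origin is a strict local maximum.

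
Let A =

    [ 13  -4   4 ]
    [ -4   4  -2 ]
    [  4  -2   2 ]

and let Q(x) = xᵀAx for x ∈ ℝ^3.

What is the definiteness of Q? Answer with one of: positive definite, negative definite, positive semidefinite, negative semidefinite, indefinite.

positive definite

Leading principal minors: Δ_1 = 13, Δ_2 = 36, Δ_3 = 20.
All leading principal minors are positive, so by Sylvester's criterion Q is positive definite.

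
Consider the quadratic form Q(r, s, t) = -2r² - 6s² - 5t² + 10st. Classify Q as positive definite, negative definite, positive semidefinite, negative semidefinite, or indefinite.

negative definite

The associated matrix is A = [[-2, 0, 0], [0, -6, 5], [0, 5, -5]].
Congruent diagonalization of A (simultaneous row and column reduction) yields pivots -2, -6, -5/6.
So there are 3 negative pivots.
Hence Q is negative definite.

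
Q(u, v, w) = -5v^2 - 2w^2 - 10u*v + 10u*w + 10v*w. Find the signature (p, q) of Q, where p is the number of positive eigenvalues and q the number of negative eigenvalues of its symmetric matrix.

The symmetric matrix is A = [[0, -5, 5], [-5, -5, 5], [5, 5, -2]].
By Sylvester's law of inertia any congruent diagonalization of A has 2 positive, 1 negative and 0 zero entries.

(2, 1)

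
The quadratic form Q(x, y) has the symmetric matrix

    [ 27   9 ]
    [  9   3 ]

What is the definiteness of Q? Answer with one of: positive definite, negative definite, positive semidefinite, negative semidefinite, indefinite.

positive semidefinite

For the 2×2 matrix [[27, 9], [9, 3]]: det = 27·3 − (9)² = 0, trace = 30.
det = 0 so one eigenvalue is zero; the form is semidefinite with the sign of the trace.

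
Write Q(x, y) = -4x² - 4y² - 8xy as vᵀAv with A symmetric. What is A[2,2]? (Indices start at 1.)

-4

The coefficient of y² in Q is -4, and that is exactly A[2,2].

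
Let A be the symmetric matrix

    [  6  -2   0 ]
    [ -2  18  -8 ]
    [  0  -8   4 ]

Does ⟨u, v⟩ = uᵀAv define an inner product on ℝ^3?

yes

Leading principal minors: Δ_1 = 6, Δ_2 = 104, Δ_3 = 32.
All leading principal minors are positive, so by Sylvester's criterion Q is positive definite.
⟨·,·⟩ is an inner product exactly when A is positive definite.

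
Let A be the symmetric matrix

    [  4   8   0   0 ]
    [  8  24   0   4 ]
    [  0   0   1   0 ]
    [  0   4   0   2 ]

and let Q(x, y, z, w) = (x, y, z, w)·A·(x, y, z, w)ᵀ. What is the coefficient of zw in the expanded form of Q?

The coefficient of zw is A[3,4] + A[4,3] = 2·0 = 0.

0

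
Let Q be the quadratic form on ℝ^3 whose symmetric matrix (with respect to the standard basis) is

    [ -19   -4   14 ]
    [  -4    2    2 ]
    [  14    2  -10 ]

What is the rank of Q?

Congruent diagonalization of A (simultaneous row and column reduction) yields pivots -19, 54/19, 0.
So there are 1 positive, 1 negative, 1 zero pivots.
The rank is the number of nonzero pivots: 2.

2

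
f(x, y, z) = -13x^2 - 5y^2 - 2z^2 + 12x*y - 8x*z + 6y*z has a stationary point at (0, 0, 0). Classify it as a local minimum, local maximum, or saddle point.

local maximum

The Hessian at the origin is H = [[-26, 12, -8], [12, -10, 6], [-8, 6, -4]].
Congruent diagonalization of H (simultaneous row and column reduction) yields pivots -26, -58/13, -10/29.
That gives 3 negative pivots.
H is negative definite, so the origin is a strict local maximum.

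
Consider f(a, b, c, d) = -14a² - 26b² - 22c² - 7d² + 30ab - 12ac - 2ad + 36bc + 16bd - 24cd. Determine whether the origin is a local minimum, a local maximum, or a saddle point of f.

The Hessian at the origin is H = [[-28, 30, -12, -2], [30, -52, 36, 16], [-12, 36, -44, -24], [-2, 16, -24, -14]].
Row-reducing H symmetrically gives the diagonal entries -28, -139/7, -1652/139, -30/413.
So there are 4 negative pivots.
H is negative definite, so the origin is a strict local maximum.

local maximum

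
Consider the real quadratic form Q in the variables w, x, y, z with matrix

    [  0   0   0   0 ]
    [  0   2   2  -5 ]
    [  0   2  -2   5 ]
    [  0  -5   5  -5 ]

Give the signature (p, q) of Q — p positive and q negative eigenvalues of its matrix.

Symmetric row and column elimination reduces A to a congruent diagonal form with pivots 0, 2, -4, 15/2.
Counting signs: 2 positive, 1 negative, 1 zero.

(2, 1)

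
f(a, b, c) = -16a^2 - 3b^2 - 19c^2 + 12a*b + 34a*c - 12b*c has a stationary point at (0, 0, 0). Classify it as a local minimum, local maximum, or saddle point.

The Hessian at the origin is H = [[-32, 12, 34], [12, -6, -12], [34, -12, -38]].
Congruent diagonalization of H (simultaneous row and column reduction) yields pivots -32, -3/2, -3/2.
That gives 3 negative pivots.
H is negative definite, so the origin is a strict local maximum.

local maximum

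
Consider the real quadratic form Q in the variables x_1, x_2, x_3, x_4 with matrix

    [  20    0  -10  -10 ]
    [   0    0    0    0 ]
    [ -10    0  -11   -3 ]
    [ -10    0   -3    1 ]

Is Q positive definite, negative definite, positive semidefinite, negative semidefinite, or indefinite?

indefinite

Symmetric row and column elimination reduces A to a congruent diagonal form with pivots 20, 0, -16, 0.
That gives 1 positive, 1 negative, 2 zero pivots.
Hence Q is indefinite.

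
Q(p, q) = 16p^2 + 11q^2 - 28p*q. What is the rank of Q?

The symmetric matrix is A = [[16, -14], [-14, 11]].
An LDLᵀ factorisation of A has diagonal entries 16, -5/4.
Counting signs: 1 positive, 1 negative.
The rank is the number of nonzero pivots: 2.

2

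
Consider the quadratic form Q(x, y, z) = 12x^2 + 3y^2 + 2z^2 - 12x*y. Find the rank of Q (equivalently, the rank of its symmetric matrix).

The symmetric matrix is A = [[12, -6, 0], [-6, 3, 0], [0, 0, 2]].
Symmetric row and column elimination reduces A to a congruent diagonal form with pivots 12, 0, 2.
That gives 2 positive, 1 zero pivots.
The rank is the number of nonzero pivots: 2.

2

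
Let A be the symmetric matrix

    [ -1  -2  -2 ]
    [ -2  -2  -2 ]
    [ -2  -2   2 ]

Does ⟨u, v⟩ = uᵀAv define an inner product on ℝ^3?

Row-reducing A symmetrically gives the diagonal entries -1, 2, 4.
Counting signs: 2 positive, 1 negative.
Hence Q is indefinite.
⟨·,·⟩ is an inner product exactly when A is positive definite.

no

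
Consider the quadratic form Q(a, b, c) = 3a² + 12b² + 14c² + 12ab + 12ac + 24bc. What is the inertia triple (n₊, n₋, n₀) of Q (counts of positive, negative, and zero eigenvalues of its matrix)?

Write A = [[3, 6, 6], [6, 12, 12], [6, 12, 14]].
Symmetric row and column elimination reduces A to a congruent diagonal form with pivots 3, 0, 2.
That gives 2 positive, 1 zero pivots.

(2, 0, 1)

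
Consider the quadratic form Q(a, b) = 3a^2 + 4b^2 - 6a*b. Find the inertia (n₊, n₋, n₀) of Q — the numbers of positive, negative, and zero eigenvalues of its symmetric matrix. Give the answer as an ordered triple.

(2, 0, 0)

The associated matrix is A = [[3, -3], [-3, 4]].
Symmetric row and column elimination reduces A to a congruent diagonal form with pivots 3, 1.
Counting signs: 2 positive.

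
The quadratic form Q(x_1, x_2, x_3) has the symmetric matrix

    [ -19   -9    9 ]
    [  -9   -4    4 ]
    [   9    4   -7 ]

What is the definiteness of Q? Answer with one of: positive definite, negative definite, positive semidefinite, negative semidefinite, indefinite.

indefinite

An LDLᵀ factorisation of A has diagonal entries -19, 5/19, -3.
That gives 1 positive, 2 negative pivots.
Hence Q is indefinite.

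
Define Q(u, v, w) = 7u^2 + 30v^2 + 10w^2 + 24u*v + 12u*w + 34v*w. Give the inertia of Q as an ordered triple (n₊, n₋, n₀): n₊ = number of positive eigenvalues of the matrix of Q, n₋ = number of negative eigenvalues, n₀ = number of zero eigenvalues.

The associated matrix is A = [[7, 12, 6], [12, 30, 17], [6, 17, 10]].
Row-reducing A symmetrically gives the diagonal entries 7, 66/7, 5/66.
So there are 3 positive pivots.

(3, 0, 0)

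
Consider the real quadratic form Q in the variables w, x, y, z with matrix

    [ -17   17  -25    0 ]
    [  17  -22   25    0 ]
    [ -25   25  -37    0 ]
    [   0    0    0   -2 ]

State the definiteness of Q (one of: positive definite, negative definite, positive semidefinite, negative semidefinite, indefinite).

negative definite

Applying the same elementary operations to the rows and columns of A produces a congruent diagonal matrix with entries -17, -5, -4/17, -2.
Counting signs: 4 negative.
Hence Q is negative definite.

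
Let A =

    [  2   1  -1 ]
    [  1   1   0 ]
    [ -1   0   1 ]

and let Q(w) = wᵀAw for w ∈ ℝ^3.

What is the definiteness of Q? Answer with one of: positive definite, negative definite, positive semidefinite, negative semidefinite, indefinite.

positive semidefinite

Applying the same elementary operations to the rows and columns of A produces a congruent diagonal matrix with entries 2, 1/2, 0.
So there are 2 positive, 1 zero pivots.
Hence Q is positive semidefinite.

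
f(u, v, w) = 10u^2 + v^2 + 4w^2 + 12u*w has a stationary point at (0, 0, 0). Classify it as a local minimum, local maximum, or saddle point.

The Hessian at the origin is H = [[20, 0, 12], [0, 2, 0], [12, 0, 8]].
Applying the same elementary operations to the rows and columns of H produces a congruent diagonal matrix with entries 20, 2, 4/5.
So there are 3 positive pivots.
H is positive definite, so the origin is a strict local minimum.

local minimum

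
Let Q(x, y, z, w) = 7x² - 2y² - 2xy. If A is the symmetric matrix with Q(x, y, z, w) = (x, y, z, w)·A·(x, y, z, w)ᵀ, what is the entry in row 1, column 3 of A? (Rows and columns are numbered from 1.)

0

The coefficient of x·z in Q is 0. For a symmetric A this equals A[1,3] + A[3,1] = 2·A[1,3].
So A[1,3] = 0/2 = 0.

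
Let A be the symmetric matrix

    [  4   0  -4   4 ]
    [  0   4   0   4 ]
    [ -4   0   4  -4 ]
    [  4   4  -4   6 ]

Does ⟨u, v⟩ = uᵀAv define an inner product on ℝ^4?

no

Applying the same elementary operations to the rows and columns of A produces a congruent diagonal matrix with entries 4, 4, 0, -2.
So there are 2 positive, 1 negative, 1 zero pivots.
Hence Q is indefinite.
⟨·,·⟩ is an inner product exactly when A is positive definite.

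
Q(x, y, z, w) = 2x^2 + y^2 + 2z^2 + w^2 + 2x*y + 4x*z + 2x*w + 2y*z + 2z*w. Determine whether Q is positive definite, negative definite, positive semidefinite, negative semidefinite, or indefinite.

positive semidefinite

The symmetric matrix is A = [[2, 1, 2, 1], [1, 1, 1, 0], [2, 1, 2, 1], [1, 0, 1, 1]].
Symmetric row and column elimination reduces A to a congruent diagonal form with pivots 2, 1/2, 0, 0.
That gives 2 positive, 2 zero pivots.
Hence Q is positive semidefinite.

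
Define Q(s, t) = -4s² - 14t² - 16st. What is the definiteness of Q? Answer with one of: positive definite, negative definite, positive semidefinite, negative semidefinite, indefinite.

indefinite

The symmetric matrix of Q is [[-4, -8], [-8, -14]].
For the 2×2 matrix [[-4, -8], [-8, -14]]: det = -4·-14 − (-8)² = -8, trace = -18.
det < 0 so the eigenvalues have opposite signs; the form is indefinite.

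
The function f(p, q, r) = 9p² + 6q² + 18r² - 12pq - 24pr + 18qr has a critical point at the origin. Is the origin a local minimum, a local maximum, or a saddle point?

local minimum

The Hessian at the origin is H = [[18, -12, -24], [-12, 12, 18], [-24, 18, 36]].
Symmetric row and column elimination reduces H to a congruent diagonal form with pivots 18, 4, 3.
So there are 3 positive pivots.
H is positive definite, so the origin is a strict local minimum.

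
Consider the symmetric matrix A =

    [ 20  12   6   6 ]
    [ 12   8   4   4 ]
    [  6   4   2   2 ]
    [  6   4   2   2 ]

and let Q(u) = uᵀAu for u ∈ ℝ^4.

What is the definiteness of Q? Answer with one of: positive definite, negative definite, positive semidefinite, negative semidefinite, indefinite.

Row-reducing A symmetrically gives the diagonal entries 20, 4/5, 0, 0.
That gives 2 positive, 2 zero pivots.
Hence Q is positive semidefinite.

positive semidefinite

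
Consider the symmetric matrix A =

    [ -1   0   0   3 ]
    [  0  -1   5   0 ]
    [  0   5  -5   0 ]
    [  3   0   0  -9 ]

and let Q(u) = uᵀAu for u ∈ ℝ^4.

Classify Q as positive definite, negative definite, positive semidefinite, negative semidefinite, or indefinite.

indefinite

Congruent diagonalization of A (simultaneous row and column reduction) yields pivots -1, -1, 20, 0.
Counting signs: 1 positive, 2 negative, 1 zero.
Hence Q is indefinite.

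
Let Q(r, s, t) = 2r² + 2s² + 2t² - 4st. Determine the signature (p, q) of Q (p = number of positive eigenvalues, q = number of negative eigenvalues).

(2, 0)

The associated matrix is A = [[2, 0, 0], [0, 2, -2], [0, -2, 2]].
Applying the same elementary operations to the rows and columns of A produces a congruent diagonal matrix with entries 2, 2, 0.
Counting signs: 2 positive, 1 zero.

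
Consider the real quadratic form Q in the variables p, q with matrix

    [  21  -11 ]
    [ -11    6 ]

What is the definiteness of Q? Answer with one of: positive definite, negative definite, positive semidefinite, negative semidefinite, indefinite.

positive definite

For the 2×2 matrix [[21, -11], [-11, 6]]: det = 21·6 − (-11)² = 5, trace = 27.
det > 0 so both eigenvalues share the sign of the trace; trace = 27 > 0 ⇒ both positive.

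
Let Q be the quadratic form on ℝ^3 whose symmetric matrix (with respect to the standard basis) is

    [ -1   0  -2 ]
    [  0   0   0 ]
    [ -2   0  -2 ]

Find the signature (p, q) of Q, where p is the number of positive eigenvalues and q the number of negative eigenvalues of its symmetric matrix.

Applying the same elementary operations to the rows and columns of A produces a congruent diagonal matrix with entries -1, 0, 2.
That gives 1 positive, 1 negative, 1 zero pivots.

(1, 1)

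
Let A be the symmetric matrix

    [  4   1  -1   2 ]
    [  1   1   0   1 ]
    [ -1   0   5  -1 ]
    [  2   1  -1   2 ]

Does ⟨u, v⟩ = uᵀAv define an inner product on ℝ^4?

Leading principal minors: Δ_1 = 4, Δ_2 = 3, Δ_3 = 14, Δ_4 = 8.
All leading principal minors are positive, so by Sylvester's criterion Q is positive definite.
⟨·,·⟩ is an inner product exactly when A is positive definite.

yes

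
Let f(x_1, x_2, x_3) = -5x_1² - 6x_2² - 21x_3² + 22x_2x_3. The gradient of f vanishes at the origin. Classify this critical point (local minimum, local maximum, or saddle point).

The Hessian at the origin is H = [[-10, 0, 0], [0, -12, 22], [0, 22, -42]].
Congruent diagonalization of H (simultaneous row and column reduction) yields pivots -10, -12, -5/3.
Counting signs: 3 negative.
H is negative definite, so the origin is a strict local maximum.

local maximum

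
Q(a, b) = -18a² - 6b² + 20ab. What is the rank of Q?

The symmetric matrix is A = [[-18, 10], [10, -6]].
Applying the same elementary operations to the rows and columns of A produces a congruent diagonal matrix with entries -18, -4/9.
That gives 2 negative pivots.
The rank is the number of nonzero pivots: 2.

2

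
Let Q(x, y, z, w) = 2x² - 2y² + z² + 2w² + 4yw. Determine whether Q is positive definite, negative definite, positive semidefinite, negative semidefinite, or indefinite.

Write A = [[2, 0, 0, 0], [0, -2, 0, 2], [0, 0, 1, 0], [0, 2, 0, 2]].
Congruent diagonalization of A (simultaneous row and column reduction) yields pivots 2, -2, 1, 4.
Counting signs: 3 positive, 1 negative.
Hence Q is indefinite.

indefinite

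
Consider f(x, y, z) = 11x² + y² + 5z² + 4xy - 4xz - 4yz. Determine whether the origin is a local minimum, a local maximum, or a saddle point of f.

The Hessian at the origin is H = [[22, 4, -4], [4, 2, -4], [-4, -4, 10]].
An LDLᵀ factorisation of H has diagonal entries 22, 14/11, 6/7.
So there are 3 positive pivots.
H is positive definite, so the origin is a strict local minimum.

local minimum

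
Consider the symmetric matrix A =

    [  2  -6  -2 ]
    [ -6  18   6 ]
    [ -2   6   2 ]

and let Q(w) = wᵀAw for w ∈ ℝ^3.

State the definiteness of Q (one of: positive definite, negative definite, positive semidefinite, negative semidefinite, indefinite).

positive semidefinite

Symmetric row and column elimination reduces A to a congruent diagonal form with pivots 2, 0, 0.
That gives 1 positive, 2 zero pivots.
Hence Q is positive semidefinite.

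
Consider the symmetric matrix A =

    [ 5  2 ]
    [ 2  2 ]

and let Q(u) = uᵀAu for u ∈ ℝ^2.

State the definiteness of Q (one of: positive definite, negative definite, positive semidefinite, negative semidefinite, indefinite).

Row-reducing A symmetrically gives the diagonal entries 5, 6/5.
That gives 2 positive pivots.
Hence Q is positive definite.

positive definite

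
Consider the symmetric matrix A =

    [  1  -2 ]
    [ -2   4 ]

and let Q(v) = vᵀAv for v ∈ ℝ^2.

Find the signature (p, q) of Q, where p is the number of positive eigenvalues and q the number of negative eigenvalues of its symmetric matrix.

(1, 0)

Row-reducing A symmetrically gives the diagonal entries 1, 0.
Counting signs: 1 positive, 1 zero.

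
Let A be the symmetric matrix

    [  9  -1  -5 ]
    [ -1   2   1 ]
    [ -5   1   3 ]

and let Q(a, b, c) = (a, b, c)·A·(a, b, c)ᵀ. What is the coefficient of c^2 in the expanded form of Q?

The coefficient of c^2 is the diagonal entry A[3,3] = 3.

3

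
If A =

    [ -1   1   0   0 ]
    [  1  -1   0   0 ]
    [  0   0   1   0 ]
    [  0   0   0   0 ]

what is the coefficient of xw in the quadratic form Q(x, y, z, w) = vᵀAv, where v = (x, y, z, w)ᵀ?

0

The coefficient of xw is A[1,4] + A[4,1] = 2·0 = 0.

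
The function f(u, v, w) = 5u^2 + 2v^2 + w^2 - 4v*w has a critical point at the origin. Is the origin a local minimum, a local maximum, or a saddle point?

The Hessian at the origin is H = [[10, 0, 0], [0, 4, -4], [0, -4, 2]].
Applying the same elementary operations to the rows and columns of H produces a congruent diagonal matrix with entries 10, 4, -2.
That gives 2 positive, 1 negative pivots.
H is indefinite, so the origin is a saddle point.

saddle point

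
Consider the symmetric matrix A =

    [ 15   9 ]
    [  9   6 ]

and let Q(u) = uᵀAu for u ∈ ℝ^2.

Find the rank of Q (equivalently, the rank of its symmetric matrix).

2

Row-reducing A symmetrically gives the diagonal entries 15, 3/5.
That gives 2 positive pivots.
The rank is the number of nonzero pivots: 2.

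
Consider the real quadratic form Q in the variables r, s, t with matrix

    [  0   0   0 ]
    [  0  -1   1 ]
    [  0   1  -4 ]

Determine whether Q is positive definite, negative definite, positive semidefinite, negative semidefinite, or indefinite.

Congruent diagonalization of A (simultaneous row and column reduction) yields pivots 0, -1, -3.
That gives 2 negative, 1 zero pivots.
Hence Q is negative semidefinite.

negative semidefinite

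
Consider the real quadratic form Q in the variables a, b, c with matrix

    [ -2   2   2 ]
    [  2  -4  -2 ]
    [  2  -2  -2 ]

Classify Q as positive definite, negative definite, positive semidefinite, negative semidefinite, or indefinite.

Row-reducing A symmetrically gives the diagonal entries -2, -2, 0.
That gives 2 negative, 1 zero pivots.
Hence Q is negative semidefinite.

negative semidefinite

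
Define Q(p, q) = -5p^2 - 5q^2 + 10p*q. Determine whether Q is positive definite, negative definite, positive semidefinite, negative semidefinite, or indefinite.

The symmetric matrix of Q is [[-5, 5], [5, -5]].
For the 2×2 matrix [[-5, 5], [5, -5]]: det = -5·-5 − (5)² = 0, trace = -10.
det = 0 so one eigenvalue is zero; the form is semidefinite with the sign of the trace.

negative semidefinite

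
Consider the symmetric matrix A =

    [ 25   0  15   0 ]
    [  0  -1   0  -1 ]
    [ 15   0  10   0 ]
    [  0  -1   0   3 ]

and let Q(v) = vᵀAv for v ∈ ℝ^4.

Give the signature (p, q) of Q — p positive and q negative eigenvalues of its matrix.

Row-reducing A symmetrically gives the diagonal entries 25, -1, 1, 4.
Counting signs: 3 positive, 1 negative.

(3, 1)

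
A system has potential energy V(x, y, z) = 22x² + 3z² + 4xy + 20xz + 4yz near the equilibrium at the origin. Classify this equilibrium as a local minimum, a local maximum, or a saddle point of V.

saddle point

The Hessian at the origin is H = [[44, 4, 20], [4, 0, 4], [20, 4, 6]].
Congruent diagonalization of H (simultaneous row and column reduction) yields pivots 44, -4/11, 10.
Counting signs: 2 positive, 1 negative.
H is indefinite, so the origin is a saddle point.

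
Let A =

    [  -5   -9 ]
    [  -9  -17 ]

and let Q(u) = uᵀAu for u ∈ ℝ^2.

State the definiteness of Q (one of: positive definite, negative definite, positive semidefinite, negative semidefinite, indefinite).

negative definite

Leading principal minors: Δ_1 = -5, Δ_2 = 4.
The signs alternate starting with Δ_1 < 0, so by Sylvester's criterion Q is negative definite.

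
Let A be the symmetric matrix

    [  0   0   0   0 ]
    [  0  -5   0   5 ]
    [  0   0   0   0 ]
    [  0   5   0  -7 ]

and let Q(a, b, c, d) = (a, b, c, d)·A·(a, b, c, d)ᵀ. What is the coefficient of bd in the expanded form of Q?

10

The coefficient of bd is A[2,4] + A[4,2] = 2·5 = 10.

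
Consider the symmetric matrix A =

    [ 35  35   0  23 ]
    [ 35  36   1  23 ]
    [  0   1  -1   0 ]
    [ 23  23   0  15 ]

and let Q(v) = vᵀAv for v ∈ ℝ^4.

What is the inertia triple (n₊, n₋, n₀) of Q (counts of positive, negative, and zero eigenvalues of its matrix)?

Congruent diagonalization of A (simultaneous row and column reduction) yields pivots 35, 1, -2, -4/35.
So there are 2 positive, 2 negative pivots.

(2, 2, 0)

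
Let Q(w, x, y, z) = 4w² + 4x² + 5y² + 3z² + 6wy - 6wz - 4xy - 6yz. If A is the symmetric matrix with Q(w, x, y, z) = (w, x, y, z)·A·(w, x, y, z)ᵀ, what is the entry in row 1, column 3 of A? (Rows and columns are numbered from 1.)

The coefficient of w·y in Q is 6. For a symmetric A this equals A[1,3] + A[3,1] = 2·A[1,3].
So A[1,3] = 6/2 = 3.

3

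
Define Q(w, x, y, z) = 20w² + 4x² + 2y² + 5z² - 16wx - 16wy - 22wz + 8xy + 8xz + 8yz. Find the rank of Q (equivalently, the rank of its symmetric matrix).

4

The associated matrix is A = [[20, -8, -8, -11], [-8, 4, 4, 4], [-8, 4, 2, 4], [-11, 4, 4, 5]].
Congruent diagonalization of A (simultaneous row and column reduction) yields pivots 20, 4/5, -2, -5/4.
That gives 2 positive, 2 negative pivots.
The rank is the number of nonzero pivots: 4.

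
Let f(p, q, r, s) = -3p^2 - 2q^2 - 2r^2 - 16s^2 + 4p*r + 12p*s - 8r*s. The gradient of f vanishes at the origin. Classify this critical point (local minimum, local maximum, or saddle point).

local maximum

The Hessian at the origin is H = [[-6, 0, 4, 12], [0, -4, 0, 0], [4, 0, -4, -8], [12, 0, -8, -32]].
An LDLᵀ factorisation of H has diagonal entries -6, -4, -4/3, -8.
So there are 4 negative pivots.
H is negative definite, so the origin is a strict local maximum.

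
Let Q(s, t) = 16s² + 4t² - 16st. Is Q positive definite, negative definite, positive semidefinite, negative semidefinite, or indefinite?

positive semidefinite

Write A = [[16, -8], [-8, 4]].
Symmetric row and column elimination reduces A to a congruent diagonal form with pivots 16, 0.
Counting signs: 1 positive, 1 zero.
Hence Q is positive semidefinite.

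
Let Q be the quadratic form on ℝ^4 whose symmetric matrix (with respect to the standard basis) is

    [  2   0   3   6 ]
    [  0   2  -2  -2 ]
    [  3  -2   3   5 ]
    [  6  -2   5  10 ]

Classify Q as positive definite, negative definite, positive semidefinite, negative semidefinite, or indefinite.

indefinite

Applying the same elementary operations to the rows and columns of A produces a congruent diagonal matrix with entries 2, 2, -7/2, 2/7.
So there are 3 positive, 1 negative pivots.
Hence Q is indefinite.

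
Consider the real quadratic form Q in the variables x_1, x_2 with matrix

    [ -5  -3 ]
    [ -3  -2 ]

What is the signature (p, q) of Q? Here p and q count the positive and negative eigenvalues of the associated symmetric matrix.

(0, 2)

An LDLᵀ factorisation of A has diagonal entries -5, -1/5.
That gives 2 negative pivots.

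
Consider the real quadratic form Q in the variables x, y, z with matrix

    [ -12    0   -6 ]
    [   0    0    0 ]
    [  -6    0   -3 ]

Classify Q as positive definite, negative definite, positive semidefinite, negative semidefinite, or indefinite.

Congruent diagonalization of A (simultaneous row and column reduction) yields pivots -12, 0, 0.
So there are 1 negative, 2 zero pivots.
Hence Q is negative semidefinite.

negative semidefinite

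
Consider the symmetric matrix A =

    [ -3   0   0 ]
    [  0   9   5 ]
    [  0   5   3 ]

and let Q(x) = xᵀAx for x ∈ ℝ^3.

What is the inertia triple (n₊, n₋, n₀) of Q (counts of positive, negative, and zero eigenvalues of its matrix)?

(2, 1, 0)

Applying the same elementary operations to the rows and columns of A produces a congruent diagonal matrix with entries -3, 9, 2/9.
That gives 2 positive, 1 negative pivots.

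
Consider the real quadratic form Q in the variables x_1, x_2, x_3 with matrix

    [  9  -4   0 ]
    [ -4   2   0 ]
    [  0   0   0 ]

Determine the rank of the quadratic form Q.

2

Row-reducing A symmetrically gives the diagonal entries 9, 2/9, 0.
Counting signs: 2 positive, 1 zero.
The rank is the number of nonzero pivots: 2.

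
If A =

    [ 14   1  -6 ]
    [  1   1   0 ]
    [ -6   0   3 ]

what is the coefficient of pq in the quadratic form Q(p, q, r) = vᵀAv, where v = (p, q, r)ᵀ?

The coefficient of pq is A[1,2] + A[2,1] = 2·1 = 2.

2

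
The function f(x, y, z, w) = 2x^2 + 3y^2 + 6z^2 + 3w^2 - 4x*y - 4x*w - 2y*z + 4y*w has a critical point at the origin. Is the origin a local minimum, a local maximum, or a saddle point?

local minimum

The Hessian at the origin is H = [[4, -4, 0, -4], [-4, 6, -2, 4], [0, -2, 12, 0], [-4, 4, 0, 6]].
Applying the same elementary operations to the rows and columns of H produces a congruent diagonal matrix with entries 4, 2, 10, 2.
Counting signs: 4 positive.
H is positive definite, so the origin is a strict local minimum.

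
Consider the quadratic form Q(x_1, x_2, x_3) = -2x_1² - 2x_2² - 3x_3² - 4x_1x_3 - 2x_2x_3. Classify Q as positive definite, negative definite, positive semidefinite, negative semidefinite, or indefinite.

The symmetric matrix of Q is A = [[-2, 0, -2], [0, -2, -1], [-2, -1, -3]].
Leading principal minors: Δ_1 = -2, Δ_2 = 4, Δ_3 = -2.
The signs alternate starting with Δ_1 < 0, so by Sylvester's criterion Q is negative definite.

negative definite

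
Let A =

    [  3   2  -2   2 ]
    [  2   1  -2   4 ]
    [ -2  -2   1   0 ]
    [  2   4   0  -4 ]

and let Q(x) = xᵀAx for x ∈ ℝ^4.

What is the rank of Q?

Applying the same elementary operations to the rows and columns of A produces a congruent diagonal matrix with entries 3, -1/3, 1, 0.
So there are 2 positive, 1 negative, 1 zero pivots.
The rank is the number of nonzero pivots: 3.

3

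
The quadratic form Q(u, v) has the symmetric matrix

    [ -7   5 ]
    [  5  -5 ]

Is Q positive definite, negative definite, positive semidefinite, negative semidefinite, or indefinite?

negative definite

Leading principal minors: Δ_1 = -7, Δ_2 = 10.
The signs alternate starting with Δ_1 < 0, so by Sylvester's criterion Q is negative definite.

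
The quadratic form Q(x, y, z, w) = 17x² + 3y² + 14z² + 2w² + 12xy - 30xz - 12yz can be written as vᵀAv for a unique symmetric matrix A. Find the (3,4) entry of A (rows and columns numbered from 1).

0

The coefficient of z·w in Q is 0. For a symmetric A this equals A[3,4] + A[4,3] = 2·A[3,4].
So A[3,4] = 0/2 = 0.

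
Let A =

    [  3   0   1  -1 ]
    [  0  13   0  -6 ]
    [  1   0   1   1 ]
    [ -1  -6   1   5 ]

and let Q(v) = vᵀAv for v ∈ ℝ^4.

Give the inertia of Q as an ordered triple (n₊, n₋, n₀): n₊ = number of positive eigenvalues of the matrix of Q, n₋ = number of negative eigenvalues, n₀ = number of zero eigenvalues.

Congruent diagonalization of A (simultaneous row and column reduction) yields pivots 3, 13, 2/3, -10/13.
So there are 3 positive, 1 negative pivots.

(3, 1, 0)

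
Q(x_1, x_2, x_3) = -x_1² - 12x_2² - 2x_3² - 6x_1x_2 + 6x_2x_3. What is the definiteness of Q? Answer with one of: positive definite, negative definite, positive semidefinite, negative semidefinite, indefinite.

indefinite

The symmetric matrix is A = [[-1, -3, 0], [-3, -12, 3], [0, 3, -2]].
Applying the same elementary operations to the rows and columns of A produces a congruent diagonal matrix with entries -1, -3, 1.
So there are 1 positive, 2 negative pivots.
Hence Q is indefinite.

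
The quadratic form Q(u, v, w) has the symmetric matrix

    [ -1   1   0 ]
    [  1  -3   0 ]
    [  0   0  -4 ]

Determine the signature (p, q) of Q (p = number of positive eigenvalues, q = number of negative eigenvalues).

Applying the same elementary operations to the rows and columns of A produces a congruent diagonal matrix with entries -1, -2, -4.
So there are 3 negative pivots.

(0, 3)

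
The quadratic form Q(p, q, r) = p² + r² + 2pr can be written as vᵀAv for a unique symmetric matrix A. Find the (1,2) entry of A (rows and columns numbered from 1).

The coefficient of p·q in Q is 0. For a symmetric A this equals A[1,2] + A[2,1] = 2·A[1,2].
So A[1,2] = 0/2 = 0.

0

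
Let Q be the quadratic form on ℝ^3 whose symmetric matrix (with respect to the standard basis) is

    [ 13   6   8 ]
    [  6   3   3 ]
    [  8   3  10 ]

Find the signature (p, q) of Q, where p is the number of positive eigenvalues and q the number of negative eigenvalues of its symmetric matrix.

(3, 0)

Symmetric row and column elimination reduces A to a congruent diagonal form with pivots 13, 3/13, 3.
That gives 3 positive pivots.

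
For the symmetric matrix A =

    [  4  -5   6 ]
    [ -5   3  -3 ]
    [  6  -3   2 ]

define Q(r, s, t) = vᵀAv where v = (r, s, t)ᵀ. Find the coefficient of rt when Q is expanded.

12

The coefficient of rt is A[1,3] + A[3,1] = 2·6 = 12.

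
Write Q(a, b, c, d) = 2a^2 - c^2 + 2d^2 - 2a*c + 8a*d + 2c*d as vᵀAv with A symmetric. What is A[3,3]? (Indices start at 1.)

-1

The coefficient of c^2 in Q is -1, and that is exactly A[3,3].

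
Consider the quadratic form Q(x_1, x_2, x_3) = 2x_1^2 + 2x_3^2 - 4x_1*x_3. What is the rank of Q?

Write A = [[2, 0, -2], [0, 0, 0], [-2, 0, 2]].
Applying the same elementary operations to the rows and columns of A produces a congruent diagonal matrix with entries 2, 0, 0.
That gives 1 positive, 2 zero pivots.
The rank is the number of nonzero pivots: 1.

1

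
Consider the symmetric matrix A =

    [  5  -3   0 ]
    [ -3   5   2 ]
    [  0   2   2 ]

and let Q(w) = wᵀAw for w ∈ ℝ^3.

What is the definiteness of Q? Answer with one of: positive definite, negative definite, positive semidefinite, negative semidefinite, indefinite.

positive definite

Congruent diagonalization of A (simultaneous row and column reduction) yields pivots 5, 16/5, 3/4.
Counting signs: 3 positive.
Hence Q is positive definite.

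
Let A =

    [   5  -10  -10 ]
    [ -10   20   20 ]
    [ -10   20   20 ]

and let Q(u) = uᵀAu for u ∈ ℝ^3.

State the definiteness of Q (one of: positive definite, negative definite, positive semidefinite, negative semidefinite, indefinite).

Congruent diagonalization of A (simultaneous row and column reduction) yields pivots 5, 0, 0.
Counting signs: 1 positive, 2 zero.
Hence Q is positive semidefinite.

positive semidefinite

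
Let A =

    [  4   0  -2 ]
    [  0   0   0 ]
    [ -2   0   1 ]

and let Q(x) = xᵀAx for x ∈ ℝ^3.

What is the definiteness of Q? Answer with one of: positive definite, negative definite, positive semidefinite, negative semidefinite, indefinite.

positive semidefinite

Symmetric row and column elimination reduces A to a congruent diagonal form with pivots 4, 0, 0.
Counting signs: 1 positive, 2 zero.
Hence Q is positive semidefinite.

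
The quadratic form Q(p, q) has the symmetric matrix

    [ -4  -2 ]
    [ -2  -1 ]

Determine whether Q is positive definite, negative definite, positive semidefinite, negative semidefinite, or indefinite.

negative semidefinite

Symmetric row and column elimination reduces A to a congruent diagonal form with pivots -4, 0.
That gives 1 negative, 1 zero pivots.
Hence Q is negative semidefinite.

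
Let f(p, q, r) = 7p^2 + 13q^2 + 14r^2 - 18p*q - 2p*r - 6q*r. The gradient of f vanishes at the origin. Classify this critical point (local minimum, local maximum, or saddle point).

The Hessian at the origin is H = [[14, -18, -2], [-18, 26, -6], [-2, -6, 28]].
Row-reducing H symmetrically gives the diagonal entries 14, 20/7, 2.
So there are 3 positive pivots.
H is positive definite, so the origin is a strict local minimum.

local minimum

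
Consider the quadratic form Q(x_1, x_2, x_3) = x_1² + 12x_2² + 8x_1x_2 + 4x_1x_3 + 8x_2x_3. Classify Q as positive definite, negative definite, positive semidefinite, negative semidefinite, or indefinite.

indefinite

The symmetric matrix is A = [[1, 4, 2], [4, 12, 4], [2, 4, 0]].
Row-reducing A symmetrically gives the diagonal entries 1, -4, 0.
So there are 1 positive, 1 negative, 1 zero pivots.
Hence Q is indefinite.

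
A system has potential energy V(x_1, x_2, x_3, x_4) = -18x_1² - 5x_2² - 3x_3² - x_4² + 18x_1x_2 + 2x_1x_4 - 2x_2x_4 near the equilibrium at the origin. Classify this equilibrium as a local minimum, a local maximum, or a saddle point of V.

The Hessian at the origin is H = [[-36, 18, 0, 2], [18, -10, 0, -2], [0, 0, -6, 0], [2, -2, 0, -2]].
An LDLᵀ factorisation of H has diagonal entries -36, -1, -6, -8/9.
That gives 4 negative pivots.
H is negative definite, so the origin is a strict local maximum.

local maximum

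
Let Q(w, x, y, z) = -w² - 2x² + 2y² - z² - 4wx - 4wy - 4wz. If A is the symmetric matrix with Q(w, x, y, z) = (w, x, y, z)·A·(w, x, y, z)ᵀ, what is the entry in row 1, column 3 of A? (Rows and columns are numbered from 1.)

-2

The coefficient of w·y in Q is -4. For a symmetric A this equals A[1,3] + A[3,1] = 2·A[1,3].
So A[1,3] = -4/2 = -2.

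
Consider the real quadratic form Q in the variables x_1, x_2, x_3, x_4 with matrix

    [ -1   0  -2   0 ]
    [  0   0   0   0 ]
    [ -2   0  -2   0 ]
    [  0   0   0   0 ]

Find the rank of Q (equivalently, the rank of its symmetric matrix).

2

Congruent diagonalization of A (simultaneous row and column reduction) yields pivots -1, 0, 2, 0.
Counting signs: 1 positive, 1 negative, 2 zero.
The rank is the number of nonzero pivots: 2.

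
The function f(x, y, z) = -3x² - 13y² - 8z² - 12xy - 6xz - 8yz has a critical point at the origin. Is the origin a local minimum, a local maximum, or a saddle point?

The Hessian at the origin is H = [[-6, -12, -6], [-12, -26, -8], [-6, -8, -16]].
Applying the same elementary operations to the rows and columns of H produces a congruent diagonal matrix with entries -6, -2, -2.
That gives 3 negative pivots.
H is negative definite, so the origin is a strict local maximum.

local maximum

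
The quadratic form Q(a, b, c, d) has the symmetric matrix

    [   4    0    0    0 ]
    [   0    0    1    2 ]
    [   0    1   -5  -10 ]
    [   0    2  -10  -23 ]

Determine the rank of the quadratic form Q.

4

Row reduction of A gives 4 nonzero rows, so rank A = 4.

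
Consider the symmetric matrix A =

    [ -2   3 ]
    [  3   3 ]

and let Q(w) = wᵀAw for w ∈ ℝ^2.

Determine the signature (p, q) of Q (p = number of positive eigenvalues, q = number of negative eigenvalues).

(1, 1)

An LDLᵀ factorisation of A has diagonal entries -2, 15/2.
Counting signs: 1 positive, 1 negative.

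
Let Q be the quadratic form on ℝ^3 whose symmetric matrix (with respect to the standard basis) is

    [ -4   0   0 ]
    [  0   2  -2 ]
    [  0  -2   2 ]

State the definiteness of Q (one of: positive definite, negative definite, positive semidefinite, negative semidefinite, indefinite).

indefinite

Applying the same elementary operations to the rows and columns of A produces a congruent diagonal matrix with entries -4, 2, 0.
Counting signs: 1 positive, 1 negative, 1 zero.
Hence Q is indefinite.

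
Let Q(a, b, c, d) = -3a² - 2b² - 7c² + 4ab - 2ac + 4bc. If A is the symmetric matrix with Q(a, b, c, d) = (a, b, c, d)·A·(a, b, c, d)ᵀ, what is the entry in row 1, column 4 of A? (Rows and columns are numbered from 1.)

The coefficient of a·d in Q is 0. For a symmetric A this equals A[1,4] + A[4,1] = 2·A[1,4].
So A[1,4] = 0/2 = 0.

0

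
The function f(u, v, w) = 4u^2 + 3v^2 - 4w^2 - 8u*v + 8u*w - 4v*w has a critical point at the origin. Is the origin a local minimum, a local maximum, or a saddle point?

saddle point

The Hessian at the origin is H = [[8, -8, 8], [-8, 6, -4], [8, -4, -8]].
An LDLᵀ factorisation of H has diagonal entries 8, -2, -8.
Counting signs: 1 positive, 2 negative.
H is indefinite, so the origin is a saddle point.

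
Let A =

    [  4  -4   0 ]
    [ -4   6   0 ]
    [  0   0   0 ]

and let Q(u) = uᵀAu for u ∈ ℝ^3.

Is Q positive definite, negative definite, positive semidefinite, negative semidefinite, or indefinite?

positive semidefinite

Applying the same elementary operations to the rows and columns of A produces a congruent diagonal matrix with entries 4, 2, 0.
So there are 2 positive, 1 zero pivots.
Hence Q is positive semidefinite.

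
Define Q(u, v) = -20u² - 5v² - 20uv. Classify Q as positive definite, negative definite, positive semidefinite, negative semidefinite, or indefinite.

The associated matrix is A = [[-20, -10], [-10, -5]].
Symmetric row and column elimination reduces A to a congruent diagonal form with pivots -20, 0.
That gives 1 negative, 1 zero pivots.
Hence Q is negative semidefinite.

negative semidefinite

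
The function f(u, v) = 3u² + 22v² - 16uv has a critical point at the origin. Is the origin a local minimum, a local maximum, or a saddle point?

local minimum

The Hessian at the origin is H = [[6, -16], [-16, 44]].
det H = 6·44 − (-16)² = 8 > 0 and H[1,1] = 6 > 0, so H is positive definite.
Therefore the origin is a local minimum.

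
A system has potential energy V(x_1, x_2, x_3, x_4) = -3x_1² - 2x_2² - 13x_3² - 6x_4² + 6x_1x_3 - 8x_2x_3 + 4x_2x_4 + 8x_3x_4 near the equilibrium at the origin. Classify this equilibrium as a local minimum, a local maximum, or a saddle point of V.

The Hessian at the origin is H = [[-6, 0, 6, 0], [0, -4, -8, 4], [6, -8, -26, 8], [0, 4, 8, -12]].
Applying the same elementary operations to the rows and columns of H produces a congruent diagonal matrix with entries -6, -4, -4, -8.
Counting signs: 4 negative.
H is negative definite, so the origin is a strict local maximum.

local maximum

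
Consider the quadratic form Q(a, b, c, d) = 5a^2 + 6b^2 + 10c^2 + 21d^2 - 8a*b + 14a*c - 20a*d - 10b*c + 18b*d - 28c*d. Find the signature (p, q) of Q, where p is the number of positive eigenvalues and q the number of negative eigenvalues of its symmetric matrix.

(3, 0)

The symmetric matrix is A = [[5, -4, 7, -10], [-4, 6, -5, 9], [7, -5, 10, -14], [-10, 9, -14, 21]].
Applying the same elementary operations to the rows and columns of A produces a congruent diagonal matrix with entries 5, 14/5, 1/14, 0.
So there are 3 positive, 1 zero pivots.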